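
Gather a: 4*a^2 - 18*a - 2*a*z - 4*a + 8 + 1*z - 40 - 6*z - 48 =4*a^2 + a*(-2*z - 22) - 5*z - 80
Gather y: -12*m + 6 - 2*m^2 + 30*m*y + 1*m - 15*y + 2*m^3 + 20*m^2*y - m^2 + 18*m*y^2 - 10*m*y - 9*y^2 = 2*m^3 - 3*m^2 - 11*m + y^2*(18*m - 9) + y*(20*m^2 + 20*m - 15) + 6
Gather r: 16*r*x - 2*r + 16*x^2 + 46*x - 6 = r*(16*x - 2) + 16*x^2 + 46*x - 6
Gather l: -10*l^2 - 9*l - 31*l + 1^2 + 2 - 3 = -10*l^2 - 40*l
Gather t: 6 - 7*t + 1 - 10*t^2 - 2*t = -10*t^2 - 9*t + 7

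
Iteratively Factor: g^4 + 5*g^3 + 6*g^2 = (g + 3)*(g^3 + 2*g^2) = g*(g + 3)*(g^2 + 2*g) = g*(g + 2)*(g + 3)*(g)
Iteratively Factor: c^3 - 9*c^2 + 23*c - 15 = (c - 5)*(c^2 - 4*c + 3) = (c - 5)*(c - 3)*(c - 1)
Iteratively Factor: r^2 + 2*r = (r + 2)*(r)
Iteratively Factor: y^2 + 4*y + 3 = (y + 1)*(y + 3)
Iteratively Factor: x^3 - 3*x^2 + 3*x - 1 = (x - 1)*(x^2 - 2*x + 1) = (x - 1)^2*(x - 1)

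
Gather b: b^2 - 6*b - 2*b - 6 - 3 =b^2 - 8*b - 9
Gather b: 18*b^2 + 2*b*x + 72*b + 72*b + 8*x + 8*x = 18*b^2 + b*(2*x + 144) + 16*x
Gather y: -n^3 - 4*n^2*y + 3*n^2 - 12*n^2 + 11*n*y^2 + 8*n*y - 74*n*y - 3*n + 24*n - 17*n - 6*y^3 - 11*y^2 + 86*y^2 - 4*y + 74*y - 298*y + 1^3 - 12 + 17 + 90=-n^3 - 9*n^2 + 4*n - 6*y^3 + y^2*(11*n + 75) + y*(-4*n^2 - 66*n - 228) + 96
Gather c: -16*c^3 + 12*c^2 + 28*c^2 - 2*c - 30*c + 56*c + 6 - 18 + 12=-16*c^3 + 40*c^2 + 24*c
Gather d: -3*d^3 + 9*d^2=-3*d^3 + 9*d^2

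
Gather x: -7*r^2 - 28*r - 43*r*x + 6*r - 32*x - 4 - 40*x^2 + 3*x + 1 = -7*r^2 - 22*r - 40*x^2 + x*(-43*r - 29) - 3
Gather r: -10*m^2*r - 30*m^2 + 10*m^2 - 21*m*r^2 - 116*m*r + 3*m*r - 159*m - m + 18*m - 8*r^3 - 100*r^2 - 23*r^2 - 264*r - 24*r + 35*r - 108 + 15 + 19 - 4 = -20*m^2 - 142*m - 8*r^3 + r^2*(-21*m - 123) + r*(-10*m^2 - 113*m - 253) - 78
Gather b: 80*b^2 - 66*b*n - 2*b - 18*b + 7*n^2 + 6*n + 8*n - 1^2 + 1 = 80*b^2 + b*(-66*n - 20) + 7*n^2 + 14*n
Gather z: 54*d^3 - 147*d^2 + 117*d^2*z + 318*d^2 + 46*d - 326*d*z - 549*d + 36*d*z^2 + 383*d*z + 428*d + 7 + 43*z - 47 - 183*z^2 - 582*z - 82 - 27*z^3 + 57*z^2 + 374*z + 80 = 54*d^3 + 171*d^2 - 75*d - 27*z^3 + z^2*(36*d - 126) + z*(117*d^2 + 57*d - 165) - 42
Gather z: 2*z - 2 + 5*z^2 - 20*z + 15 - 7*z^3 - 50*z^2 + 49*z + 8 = -7*z^3 - 45*z^2 + 31*z + 21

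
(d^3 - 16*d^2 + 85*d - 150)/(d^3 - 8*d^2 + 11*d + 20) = (d^2 - 11*d + 30)/(d^2 - 3*d - 4)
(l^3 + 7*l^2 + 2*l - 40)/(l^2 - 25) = (l^2 + 2*l - 8)/(l - 5)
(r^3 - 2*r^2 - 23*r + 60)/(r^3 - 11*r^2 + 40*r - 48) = (r + 5)/(r - 4)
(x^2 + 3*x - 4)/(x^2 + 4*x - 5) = (x + 4)/(x + 5)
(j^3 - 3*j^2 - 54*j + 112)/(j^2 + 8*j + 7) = (j^2 - 10*j + 16)/(j + 1)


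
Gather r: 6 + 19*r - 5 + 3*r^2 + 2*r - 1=3*r^2 + 21*r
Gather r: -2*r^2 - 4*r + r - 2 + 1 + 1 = -2*r^2 - 3*r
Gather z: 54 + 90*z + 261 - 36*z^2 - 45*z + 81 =-36*z^2 + 45*z + 396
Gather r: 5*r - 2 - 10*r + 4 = 2 - 5*r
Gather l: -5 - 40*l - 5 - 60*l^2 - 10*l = -60*l^2 - 50*l - 10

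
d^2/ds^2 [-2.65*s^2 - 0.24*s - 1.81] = -5.30000000000000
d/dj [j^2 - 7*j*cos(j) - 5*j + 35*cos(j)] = 7*j*sin(j) + 2*j - 35*sin(j) - 7*cos(j) - 5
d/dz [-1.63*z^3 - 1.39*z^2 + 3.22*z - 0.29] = -4.89*z^2 - 2.78*z + 3.22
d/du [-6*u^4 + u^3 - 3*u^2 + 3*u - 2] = -24*u^3 + 3*u^2 - 6*u + 3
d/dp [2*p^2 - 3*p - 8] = 4*p - 3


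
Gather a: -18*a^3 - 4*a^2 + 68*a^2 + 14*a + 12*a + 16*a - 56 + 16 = -18*a^3 + 64*a^2 + 42*a - 40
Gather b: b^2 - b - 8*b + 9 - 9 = b^2 - 9*b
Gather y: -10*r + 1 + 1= 2 - 10*r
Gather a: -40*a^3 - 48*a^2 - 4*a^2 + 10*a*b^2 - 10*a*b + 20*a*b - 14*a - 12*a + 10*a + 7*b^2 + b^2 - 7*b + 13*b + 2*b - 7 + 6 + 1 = -40*a^3 - 52*a^2 + a*(10*b^2 + 10*b - 16) + 8*b^2 + 8*b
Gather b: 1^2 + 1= 2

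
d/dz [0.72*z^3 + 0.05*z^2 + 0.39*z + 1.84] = 2.16*z^2 + 0.1*z + 0.39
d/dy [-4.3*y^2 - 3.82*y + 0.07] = -8.6*y - 3.82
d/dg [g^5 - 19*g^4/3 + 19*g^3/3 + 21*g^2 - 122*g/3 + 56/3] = 5*g^4 - 76*g^3/3 + 19*g^2 + 42*g - 122/3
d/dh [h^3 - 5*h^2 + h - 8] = 3*h^2 - 10*h + 1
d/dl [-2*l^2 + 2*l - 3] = 2 - 4*l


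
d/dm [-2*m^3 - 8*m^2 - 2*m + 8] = -6*m^2 - 16*m - 2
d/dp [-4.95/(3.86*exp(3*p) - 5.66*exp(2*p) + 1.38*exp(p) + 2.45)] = (57.321*exp(2*p) - 56.034*exp(p) + 6.831)*exp(p)/(3.86*exp(3*p) - 5.66*exp(2*p) + 1.38*exp(p) + 2.45)^2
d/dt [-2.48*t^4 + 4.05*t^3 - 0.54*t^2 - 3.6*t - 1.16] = -9.92*t^3 + 12.15*t^2 - 1.08*t - 3.6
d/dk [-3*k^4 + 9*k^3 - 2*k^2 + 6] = k*(-12*k^2 + 27*k - 4)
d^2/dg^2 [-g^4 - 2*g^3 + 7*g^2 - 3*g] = -12*g^2 - 12*g + 14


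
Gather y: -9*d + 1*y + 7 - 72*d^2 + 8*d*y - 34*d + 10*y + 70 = -72*d^2 - 43*d + y*(8*d + 11) + 77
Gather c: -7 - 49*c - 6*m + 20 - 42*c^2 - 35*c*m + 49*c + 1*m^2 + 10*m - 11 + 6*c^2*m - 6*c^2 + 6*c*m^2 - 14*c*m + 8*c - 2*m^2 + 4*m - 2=c^2*(6*m - 48) + c*(6*m^2 - 49*m + 8) - m^2 + 8*m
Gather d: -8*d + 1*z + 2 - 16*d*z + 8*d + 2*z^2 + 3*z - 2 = -16*d*z + 2*z^2 + 4*z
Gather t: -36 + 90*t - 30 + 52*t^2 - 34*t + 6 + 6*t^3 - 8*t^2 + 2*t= 6*t^3 + 44*t^2 + 58*t - 60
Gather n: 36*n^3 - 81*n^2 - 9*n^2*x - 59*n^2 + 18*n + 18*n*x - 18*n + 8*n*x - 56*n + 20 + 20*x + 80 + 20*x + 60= 36*n^3 + n^2*(-9*x - 140) + n*(26*x - 56) + 40*x + 160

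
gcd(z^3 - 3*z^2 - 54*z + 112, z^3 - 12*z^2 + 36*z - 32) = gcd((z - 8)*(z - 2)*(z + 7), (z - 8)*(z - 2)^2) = z^2 - 10*z + 16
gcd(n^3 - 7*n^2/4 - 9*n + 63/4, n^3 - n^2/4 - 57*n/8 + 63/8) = n^2 + 5*n/4 - 21/4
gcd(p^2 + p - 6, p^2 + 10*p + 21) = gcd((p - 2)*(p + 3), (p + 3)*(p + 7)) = p + 3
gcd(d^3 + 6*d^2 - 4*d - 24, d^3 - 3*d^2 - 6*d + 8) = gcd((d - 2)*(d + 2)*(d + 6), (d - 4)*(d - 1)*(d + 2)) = d + 2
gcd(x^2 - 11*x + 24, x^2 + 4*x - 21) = x - 3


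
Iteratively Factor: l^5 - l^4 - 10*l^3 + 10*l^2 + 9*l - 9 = (l + 1)*(l^4 - 2*l^3 - 8*l^2 + 18*l - 9) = (l - 1)*(l + 1)*(l^3 - l^2 - 9*l + 9) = (l - 1)*(l + 1)*(l + 3)*(l^2 - 4*l + 3) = (l - 3)*(l - 1)*(l + 1)*(l + 3)*(l - 1)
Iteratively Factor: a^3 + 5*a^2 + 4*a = (a)*(a^2 + 5*a + 4) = a*(a + 1)*(a + 4)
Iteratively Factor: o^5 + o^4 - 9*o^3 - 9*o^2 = (o)*(o^4 + o^3 - 9*o^2 - 9*o) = o*(o + 1)*(o^3 - 9*o) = o^2*(o + 1)*(o^2 - 9) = o^2*(o + 1)*(o + 3)*(o - 3)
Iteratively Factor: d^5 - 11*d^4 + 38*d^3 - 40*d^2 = (d)*(d^4 - 11*d^3 + 38*d^2 - 40*d) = d*(d - 5)*(d^3 - 6*d^2 + 8*d) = d*(d - 5)*(d - 4)*(d^2 - 2*d) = d^2*(d - 5)*(d - 4)*(d - 2)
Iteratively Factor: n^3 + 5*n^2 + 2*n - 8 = (n + 4)*(n^2 + n - 2) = (n - 1)*(n + 4)*(n + 2)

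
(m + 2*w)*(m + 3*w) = m^2 + 5*m*w + 6*w^2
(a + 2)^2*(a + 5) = a^3 + 9*a^2 + 24*a + 20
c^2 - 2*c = c*(c - 2)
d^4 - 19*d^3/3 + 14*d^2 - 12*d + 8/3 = (d - 2)^3*(d - 1/3)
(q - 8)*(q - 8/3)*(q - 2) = q^3 - 38*q^2/3 + 128*q/3 - 128/3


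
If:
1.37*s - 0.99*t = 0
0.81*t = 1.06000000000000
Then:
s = 0.95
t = 1.31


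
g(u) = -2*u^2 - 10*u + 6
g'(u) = -4*u - 10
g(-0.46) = 10.18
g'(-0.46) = -8.16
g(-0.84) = 12.99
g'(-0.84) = -6.64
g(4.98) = -93.40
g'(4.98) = -29.92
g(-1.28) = 15.52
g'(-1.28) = -4.88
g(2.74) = -36.42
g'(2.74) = -20.96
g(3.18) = -46.02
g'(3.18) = -22.72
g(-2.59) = 18.48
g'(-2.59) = 0.36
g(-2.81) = 18.31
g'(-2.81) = 1.24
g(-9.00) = -66.00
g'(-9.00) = 26.00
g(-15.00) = -294.00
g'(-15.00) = 50.00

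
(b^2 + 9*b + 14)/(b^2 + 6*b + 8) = (b + 7)/(b + 4)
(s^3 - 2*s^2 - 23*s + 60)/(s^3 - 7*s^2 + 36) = (s^2 + s - 20)/(s^2 - 4*s - 12)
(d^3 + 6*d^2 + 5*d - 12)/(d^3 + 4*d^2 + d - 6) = (d + 4)/(d + 2)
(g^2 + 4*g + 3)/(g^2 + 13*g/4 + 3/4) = 4*(g + 1)/(4*g + 1)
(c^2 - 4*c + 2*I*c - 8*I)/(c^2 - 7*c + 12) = (c + 2*I)/(c - 3)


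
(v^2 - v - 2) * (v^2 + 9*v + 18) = v^4 + 8*v^3 + 7*v^2 - 36*v - 36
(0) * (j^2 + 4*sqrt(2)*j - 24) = 0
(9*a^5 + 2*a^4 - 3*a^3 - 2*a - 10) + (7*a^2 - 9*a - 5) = 9*a^5 + 2*a^4 - 3*a^3 + 7*a^2 - 11*a - 15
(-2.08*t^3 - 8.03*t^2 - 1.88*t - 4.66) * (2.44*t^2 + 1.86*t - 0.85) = -5.0752*t^5 - 23.462*t^4 - 17.755*t^3 - 8.0417*t^2 - 7.0696*t + 3.961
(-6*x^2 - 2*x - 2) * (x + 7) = -6*x^3 - 44*x^2 - 16*x - 14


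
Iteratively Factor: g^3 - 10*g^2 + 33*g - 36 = (g - 4)*(g^2 - 6*g + 9) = (g - 4)*(g - 3)*(g - 3)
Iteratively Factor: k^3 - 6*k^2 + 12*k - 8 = (k - 2)*(k^2 - 4*k + 4) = (k - 2)^2*(k - 2)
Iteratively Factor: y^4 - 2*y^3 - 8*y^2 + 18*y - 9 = (y + 3)*(y^3 - 5*y^2 + 7*y - 3) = (y - 1)*(y + 3)*(y^2 - 4*y + 3) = (y - 1)^2*(y + 3)*(y - 3)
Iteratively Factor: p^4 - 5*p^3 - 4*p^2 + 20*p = (p - 2)*(p^3 - 3*p^2 - 10*p) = (p - 5)*(p - 2)*(p^2 + 2*p) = (p - 5)*(p - 2)*(p + 2)*(p)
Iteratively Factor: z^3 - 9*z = (z - 3)*(z^2 + 3*z) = (z - 3)*(z + 3)*(z)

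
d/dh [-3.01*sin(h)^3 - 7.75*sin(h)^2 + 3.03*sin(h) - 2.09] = (-9.03*sin(h)^2 - 15.5*sin(h) + 3.03)*cos(h)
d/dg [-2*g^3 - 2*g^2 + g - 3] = -6*g^2 - 4*g + 1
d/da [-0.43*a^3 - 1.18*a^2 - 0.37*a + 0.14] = -1.29*a^2 - 2.36*a - 0.37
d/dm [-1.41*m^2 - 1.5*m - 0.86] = -2.82*m - 1.5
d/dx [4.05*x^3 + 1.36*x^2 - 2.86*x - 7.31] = 12.15*x^2 + 2.72*x - 2.86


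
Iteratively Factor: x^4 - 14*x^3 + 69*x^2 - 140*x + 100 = (x - 5)*(x^3 - 9*x^2 + 24*x - 20) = (x - 5)*(x - 2)*(x^2 - 7*x + 10) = (x - 5)^2*(x - 2)*(x - 2)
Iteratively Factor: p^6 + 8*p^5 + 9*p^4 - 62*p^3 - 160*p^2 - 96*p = (p + 4)*(p^5 + 4*p^4 - 7*p^3 - 34*p^2 - 24*p) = (p + 1)*(p + 4)*(p^4 + 3*p^3 - 10*p^2 - 24*p) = (p - 3)*(p + 1)*(p + 4)*(p^3 + 6*p^2 + 8*p) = p*(p - 3)*(p + 1)*(p + 4)*(p^2 + 6*p + 8) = p*(p - 3)*(p + 1)*(p + 2)*(p + 4)*(p + 4)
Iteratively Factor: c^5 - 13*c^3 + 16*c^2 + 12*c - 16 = (c - 1)*(c^4 + c^3 - 12*c^2 + 4*c + 16) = (c - 1)*(c + 4)*(c^3 - 3*c^2 + 4) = (c - 2)*(c - 1)*(c + 4)*(c^2 - c - 2) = (c - 2)^2*(c - 1)*(c + 4)*(c + 1)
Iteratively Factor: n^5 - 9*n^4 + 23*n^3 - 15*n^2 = (n - 5)*(n^4 - 4*n^3 + 3*n^2) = (n - 5)*(n - 1)*(n^3 - 3*n^2) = (n - 5)*(n - 3)*(n - 1)*(n^2) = n*(n - 5)*(n - 3)*(n - 1)*(n)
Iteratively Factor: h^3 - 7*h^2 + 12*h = (h - 3)*(h^2 - 4*h) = (h - 4)*(h - 3)*(h)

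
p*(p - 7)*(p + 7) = p^3 - 49*p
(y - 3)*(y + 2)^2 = y^3 + y^2 - 8*y - 12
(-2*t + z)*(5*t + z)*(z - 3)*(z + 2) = -10*t^2*z^2 + 10*t^2*z + 60*t^2 + 3*t*z^3 - 3*t*z^2 - 18*t*z + z^4 - z^3 - 6*z^2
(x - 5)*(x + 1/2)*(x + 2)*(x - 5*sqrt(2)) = x^4 - 5*sqrt(2)*x^3 - 5*x^3/2 - 23*x^2/2 + 25*sqrt(2)*x^2/2 - 5*x + 115*sqrt(2)*x/2 + 25*sqrt(2)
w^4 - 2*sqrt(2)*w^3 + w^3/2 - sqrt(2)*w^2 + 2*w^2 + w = w*(w + 1/2)*(w - sqrt(2))^2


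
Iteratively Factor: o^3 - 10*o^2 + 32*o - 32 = (o - 4)*(o^2 - 6*o + 8) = (o - 4)^2*(o - 2)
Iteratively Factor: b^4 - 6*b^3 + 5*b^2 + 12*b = (b - 4)*(b^3 - 2*b^2 - 3*b) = b*(b - 4)*(b^2 - 2*b - 3) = b*(b - 4)*(b - 3)*(b + 1)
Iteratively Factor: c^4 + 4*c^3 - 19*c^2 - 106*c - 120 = (c + 2)*(c^3 + 2*c^2 - 23*c - 60) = (c + 2)*(c + 3)*(c^2 - c - 20) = (c - 5)*(c + 2)*(c + 3)*(c + 4)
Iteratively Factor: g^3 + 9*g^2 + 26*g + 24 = (g + 4)*(g^2 + 5*g + 6) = (g + 3)*(g + 4)*(g + 2)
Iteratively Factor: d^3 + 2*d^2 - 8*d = (d - 2)*(d^2 + 4*d) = d*(d - 2)*(d + 4)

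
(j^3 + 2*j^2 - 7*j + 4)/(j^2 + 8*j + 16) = (j^2 - 2*j + 1)/(j + 4)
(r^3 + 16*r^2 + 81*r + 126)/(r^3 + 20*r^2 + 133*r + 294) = (r + 3)/(r + 7)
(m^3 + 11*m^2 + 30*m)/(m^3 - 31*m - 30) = m*(m + 6)/(m^2 - 5*m - 6)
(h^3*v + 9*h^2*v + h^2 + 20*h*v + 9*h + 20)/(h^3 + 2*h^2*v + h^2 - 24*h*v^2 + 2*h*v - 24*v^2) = (h^3*v + 9*h^2*v + h^2 + 20*h*v + 9*h + 20)/(h^3 + 2*h^2*v + h^2 - 24*h*v^2 + 2*h*v - 24*v^2)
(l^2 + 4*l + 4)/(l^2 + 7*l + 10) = (l + 2)/(l + 5)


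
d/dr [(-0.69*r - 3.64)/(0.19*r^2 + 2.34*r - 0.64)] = (0.1311*r^2 + 1.3832*r + 8.9592)/(0.0361*r^4 + 0.8892*r^3 + 5.2324*r^2 - 2.9952*r + 0.4096)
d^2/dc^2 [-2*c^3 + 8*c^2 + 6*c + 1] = 16 - 12*c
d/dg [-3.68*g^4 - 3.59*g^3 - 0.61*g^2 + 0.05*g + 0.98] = -14.72*g^3 - 10.77*g^2 - 1.22*g + 0.05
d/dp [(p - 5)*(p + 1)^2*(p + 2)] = 4*p^3 - 3*p^2 - 30*p - 23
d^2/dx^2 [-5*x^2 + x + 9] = -10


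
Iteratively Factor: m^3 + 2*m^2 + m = (m)*(m^2 + 2*m + 1) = m*(m + 1)*(m + 1)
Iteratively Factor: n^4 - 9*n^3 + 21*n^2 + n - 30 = (n + 1)*(n^3 - 10*n^2 + 31*n - 30) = (n - 2)*(n + 1)*(n^2 - 8*n + 15) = (n - 3)*(n - 2)*(n + 1)*(n - 5)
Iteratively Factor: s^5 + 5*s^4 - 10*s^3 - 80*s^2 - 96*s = (s + 4)*(s^4 + s^3 - 14*s^2 - 24*s) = (s + 2)*(s + 4)*(s^3 - s^2 - 12*s) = (s + 2)*(s + 3)*(s + 4)*(s^2 - 4*s) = (s - 4)*(s + 2)*(s + 3)*(s + 4)*(s)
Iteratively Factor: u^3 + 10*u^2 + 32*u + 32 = (u + 4)*(u^2 + 6*u + 8) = (u + 2)*(u + 4)*(u + 4)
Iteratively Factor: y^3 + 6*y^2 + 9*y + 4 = (y + 1)*(y^2 + 5*y + 4) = (y + 1)^2*(y + 4)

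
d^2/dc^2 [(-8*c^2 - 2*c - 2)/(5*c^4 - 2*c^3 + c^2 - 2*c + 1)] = 4*(-300*c^8 - 30*c^7 - 166*c^6 - 117*c^5 + 195*c^4 + 25*c^3 + 15*c^2 + 3*c - 9)/(125*c^12 - 150*c^11 + 135*c^10 - 218*c^9 + 222*c^8 - 150*c^7 + 127*c^6 - 102*c^5 + 54*c^4 - 26*c^3 + 15*c^2 - 6*c + 1)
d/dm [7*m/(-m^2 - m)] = 7/(m + 1)^2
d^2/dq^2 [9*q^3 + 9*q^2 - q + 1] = 54*q + 18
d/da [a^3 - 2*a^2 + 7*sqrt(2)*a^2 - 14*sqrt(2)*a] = 3*a^2 - 4*a + 14*sqrt(2)*a - 14*sqrt(2)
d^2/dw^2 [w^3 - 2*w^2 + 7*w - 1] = 6*w - 4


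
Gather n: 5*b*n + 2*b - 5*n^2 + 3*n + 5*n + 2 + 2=2*b - 5*n^2 + n*(5*b + 8) + 4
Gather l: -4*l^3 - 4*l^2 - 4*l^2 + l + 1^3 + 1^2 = -4*l^3 - 8*l^2 + l + 2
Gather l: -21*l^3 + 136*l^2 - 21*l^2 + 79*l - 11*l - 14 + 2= -21*l^3 + 115*l^2 + 68*l - 12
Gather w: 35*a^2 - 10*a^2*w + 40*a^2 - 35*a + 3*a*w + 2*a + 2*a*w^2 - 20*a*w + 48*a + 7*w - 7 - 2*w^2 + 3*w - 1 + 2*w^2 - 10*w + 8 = 75*a^2 + 2*a*w^2 + 15*a + w*(-10*a^2 - 17*a)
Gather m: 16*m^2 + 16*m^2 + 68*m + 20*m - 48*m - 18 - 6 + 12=32*m^2 + 40*m - 12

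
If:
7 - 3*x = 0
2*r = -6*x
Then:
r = -7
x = 7/3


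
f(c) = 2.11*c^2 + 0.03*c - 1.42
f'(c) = 4.22*c + 0.03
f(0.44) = -1.00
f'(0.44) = 1.89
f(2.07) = 7.68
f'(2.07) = 8.77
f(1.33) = 2.35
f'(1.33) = 5.64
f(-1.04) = 0.83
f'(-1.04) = -4.36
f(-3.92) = 30.89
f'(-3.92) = -16.51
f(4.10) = 34.17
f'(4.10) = 17.33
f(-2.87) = 15.87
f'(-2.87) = -12.08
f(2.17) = 8.58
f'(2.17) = 9.19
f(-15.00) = 472.88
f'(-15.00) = -63.27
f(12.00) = 302.78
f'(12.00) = 50.67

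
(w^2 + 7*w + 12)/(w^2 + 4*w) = (w + 3)/w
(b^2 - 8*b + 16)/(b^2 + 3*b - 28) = (b - 4)/(b + 7)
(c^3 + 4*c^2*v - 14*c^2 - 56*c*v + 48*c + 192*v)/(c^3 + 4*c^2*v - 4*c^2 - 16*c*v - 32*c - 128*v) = (c - 6)/(c + 4)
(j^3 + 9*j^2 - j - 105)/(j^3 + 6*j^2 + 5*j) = (j^2 + 4*j - 21)/(j*(j + 1))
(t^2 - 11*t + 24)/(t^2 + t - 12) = (t - 8)/(t + 4)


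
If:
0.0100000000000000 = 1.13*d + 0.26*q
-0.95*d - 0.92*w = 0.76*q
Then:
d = 0.390977443609023*w + 0.0124223602484472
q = -1.69924812030075*w - 0.015527950310559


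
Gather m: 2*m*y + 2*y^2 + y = 2*m*y + 2*y^2 + y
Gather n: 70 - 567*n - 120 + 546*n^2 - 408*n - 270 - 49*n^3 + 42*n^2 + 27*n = -49*n^3 + 588*n^2 - 948*n - 320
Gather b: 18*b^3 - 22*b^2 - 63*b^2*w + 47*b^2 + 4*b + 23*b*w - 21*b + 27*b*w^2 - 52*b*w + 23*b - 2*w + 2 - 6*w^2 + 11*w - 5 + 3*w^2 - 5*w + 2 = 18*b^3 + b^2*(25 - 63*w) + b*(27*w^2 - 29*w + 6) - 3*w^2 + 4*w - 1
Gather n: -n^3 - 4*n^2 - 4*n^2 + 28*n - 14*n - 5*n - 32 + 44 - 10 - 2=-n^3 - 8*n^2 + 9*n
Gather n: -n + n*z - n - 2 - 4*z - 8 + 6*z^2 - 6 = n*(z - 2) + 6*z^2 - 4*z - 16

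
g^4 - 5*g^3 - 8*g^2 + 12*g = g*(g - 6)*(g - 1)*(g + 2)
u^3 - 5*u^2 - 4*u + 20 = (u - 5)*(u - 2)*(u + 2)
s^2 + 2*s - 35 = (s - 5)*(s + 7)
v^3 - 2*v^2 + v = v*(v - 1)^2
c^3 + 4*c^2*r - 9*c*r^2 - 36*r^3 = (c - 3*r)*(c + 3*r)*(c + 4*r)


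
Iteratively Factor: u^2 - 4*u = (u - 4)*(u)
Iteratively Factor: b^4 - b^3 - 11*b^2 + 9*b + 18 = (b - 3)*(b^3 + 2*b^2 - 5*b - 6) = (b - 3)*(b + 1)*(b^2 + b - 6) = (b - 3)*(b - 2)*(b + 1)*(b + 3)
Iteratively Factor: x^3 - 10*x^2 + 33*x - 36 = (x - 3)*(x^2 - 7*x + 12) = (x - 3)^2*(x - 4)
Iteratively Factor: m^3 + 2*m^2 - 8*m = (m - 2)*(m^2 + 4*m) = m*(m - 2)*(m + 4)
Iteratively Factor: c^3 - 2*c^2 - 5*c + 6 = (c + 2)*(c^2 - 4*c + 3) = (c - 1)*(c + 2)*(c - 3)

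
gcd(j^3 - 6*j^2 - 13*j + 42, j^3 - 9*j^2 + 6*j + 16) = j - 2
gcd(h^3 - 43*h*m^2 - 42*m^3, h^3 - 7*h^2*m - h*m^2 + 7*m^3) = h^2 - 6*h*m - 7*m^2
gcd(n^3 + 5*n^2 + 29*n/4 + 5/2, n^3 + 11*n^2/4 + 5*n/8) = n + 5/2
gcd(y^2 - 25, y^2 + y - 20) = y + 5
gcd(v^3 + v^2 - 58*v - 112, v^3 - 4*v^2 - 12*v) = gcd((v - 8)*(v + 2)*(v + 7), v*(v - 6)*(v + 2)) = v + 2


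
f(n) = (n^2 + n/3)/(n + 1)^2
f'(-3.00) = 0.58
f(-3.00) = 2.00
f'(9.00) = 0.02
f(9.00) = 0.84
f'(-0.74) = -51.21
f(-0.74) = 4.45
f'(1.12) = 0.23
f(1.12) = 0.36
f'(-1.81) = 5.05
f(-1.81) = 4.07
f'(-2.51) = 1.12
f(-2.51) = 2.40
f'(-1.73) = 6.55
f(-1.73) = 4.53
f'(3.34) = 0.07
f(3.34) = 0.65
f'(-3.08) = 0.53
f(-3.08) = 1.96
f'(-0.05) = 0.29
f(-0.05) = -0.02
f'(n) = (2*n + 1/3)/(n + 1)^2 - 2*(n^2 + n/3)/(n + 1)^3 = (5*n + 1)/(3*(n^3 + 3*n^2 + 3*n + 1))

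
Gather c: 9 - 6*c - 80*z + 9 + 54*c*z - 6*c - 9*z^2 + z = c*(54*z - 12) - 9*z^2 - 79*z + 18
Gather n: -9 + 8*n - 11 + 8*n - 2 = 16*n - 22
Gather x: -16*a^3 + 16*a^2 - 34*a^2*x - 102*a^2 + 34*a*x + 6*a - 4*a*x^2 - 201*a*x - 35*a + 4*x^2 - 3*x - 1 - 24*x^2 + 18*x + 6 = -16*a^3 - 86*a^2 - 29*a + x^2*(-4*a - 20) + x*(-34*a^2 - 167*a + 15) + 5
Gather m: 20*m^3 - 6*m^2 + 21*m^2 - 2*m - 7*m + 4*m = 20*m^3 + 15*m^2 - 5*m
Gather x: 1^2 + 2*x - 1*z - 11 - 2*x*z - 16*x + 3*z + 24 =x*(-2*z - 14) + 2*z + 14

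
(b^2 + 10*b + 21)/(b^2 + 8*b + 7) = (b + 3)/(b + 1)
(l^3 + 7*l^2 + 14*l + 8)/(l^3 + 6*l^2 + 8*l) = (l + 1)/l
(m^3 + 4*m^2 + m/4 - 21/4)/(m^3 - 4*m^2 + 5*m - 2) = (m^2 + 5*m + 21/4)/(m^2 - 3*m + 2)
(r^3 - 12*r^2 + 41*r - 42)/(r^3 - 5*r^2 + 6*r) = (r - 7)/r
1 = 1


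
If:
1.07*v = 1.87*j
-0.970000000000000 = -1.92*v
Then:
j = 0.29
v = 0.51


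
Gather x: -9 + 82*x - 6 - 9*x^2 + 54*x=-9*x^2 + 136*x - 15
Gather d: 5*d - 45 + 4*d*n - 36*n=d*(4*n + 5) - 36*n - 45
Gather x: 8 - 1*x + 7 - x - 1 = 14 - 2*x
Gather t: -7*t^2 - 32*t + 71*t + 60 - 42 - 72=-7*t^2 + 39*t - 54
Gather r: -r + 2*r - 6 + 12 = r + 6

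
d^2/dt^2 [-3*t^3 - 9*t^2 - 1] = -18*t - 18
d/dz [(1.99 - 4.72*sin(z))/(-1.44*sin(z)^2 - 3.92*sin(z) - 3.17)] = (-6.7968*sin(z)^2 + 5.7312*sin(z) + 22.7632)*cos(z)/(2.0736*sin(z)^4 + 11.2896*sin(z)^3 + 24.496*sin(z)^2 + 24.8528*sin(z) + 10.0489)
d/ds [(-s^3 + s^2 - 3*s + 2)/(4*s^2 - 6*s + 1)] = (-4*s^4 + 12*s^3 + 3*s^2 - 14*s + 9)/(16*s^4 - 48*s^3 + 44*s^2 - 12*s + 1)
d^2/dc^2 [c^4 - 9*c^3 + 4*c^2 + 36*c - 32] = 12*c^2 - 54*c + 8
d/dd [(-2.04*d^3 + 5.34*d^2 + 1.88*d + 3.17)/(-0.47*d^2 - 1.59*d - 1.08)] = (0.9588*d^4 + 6.4872*d^3 - 0.997400000000001*d^2 - 8.5546*d + 3.0099)/(0.2209*d^4 + 1.4946*d^3 + 3.5433*d^2 + 3.4344*d + 1.1664)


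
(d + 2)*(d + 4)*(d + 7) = d^3 + 13*d^2 + 50*d + 56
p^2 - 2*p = p*(p - 2)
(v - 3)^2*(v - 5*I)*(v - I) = v^4 - 6*v^3 - 6*I*v^3 + 4*v^2 + 36*I*v^2 + 30*v - 54*I*v - 45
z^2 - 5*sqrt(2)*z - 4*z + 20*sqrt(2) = (z - 4)*(z - 5*sqrt(2))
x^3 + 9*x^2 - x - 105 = (x - 3)*(x + 5)*(x + 7)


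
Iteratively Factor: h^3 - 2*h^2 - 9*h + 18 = (h - 3)*(h^2 + h - 6) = (h - 3)*(h + 3)*(h - 2)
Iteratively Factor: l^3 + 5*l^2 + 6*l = (l)*(l^2 + 5*l + 6) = l*(l + 2)*(l + 3)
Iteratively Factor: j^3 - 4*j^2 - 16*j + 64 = (j - 4)*(j^2 - 16) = (j - 4)^2*(j + 4)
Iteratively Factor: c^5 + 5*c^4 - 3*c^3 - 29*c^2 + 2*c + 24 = (c - 2)*(c^4 + 7*c^3 + 11*c^2 - 7*c - 12) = (c - 2)*(c + 1)*(c^3 + 6*c^2 + 5*c - 12) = (c - 2)*(c + 1)*(c + 3)*(c^2 + 3*c - 4) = (c - 2)*(c + 1)*(c + 3)*(c + 4)*(c - 1)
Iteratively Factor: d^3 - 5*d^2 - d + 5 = (d + 1)*(d^2 - 6*d + 5) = (d - 5)*(d + 1)*(d - 1)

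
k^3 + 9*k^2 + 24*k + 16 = (k + 1)*(k + 4)^2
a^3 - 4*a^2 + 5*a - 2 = (a - 2)*(a - 1)^2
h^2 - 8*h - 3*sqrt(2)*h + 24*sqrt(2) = (h - 8)*(h - 3*sqrt(2))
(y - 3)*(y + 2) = y^2 - y - 6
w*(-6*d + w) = -6*d*w + w^2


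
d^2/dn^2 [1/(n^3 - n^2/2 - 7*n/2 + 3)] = 4*((1 - 6*n)*(2*n^3 - n^2 - 7*n + 6) + (-6*n^2 + 2*n + 7)^2)/(2*n^3 - n^2 - 7*n + 6)^3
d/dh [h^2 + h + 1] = 2*h + 1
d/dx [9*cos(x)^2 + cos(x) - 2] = -(18*cos(x) + 1)*sin(x)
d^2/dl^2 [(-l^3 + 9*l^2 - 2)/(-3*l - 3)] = 2*(l^3 + 3*l^2 + 3*l - 7)/(3*(l^3 + 3*l^2 + 3*l + 1))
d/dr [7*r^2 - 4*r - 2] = 14*r - 4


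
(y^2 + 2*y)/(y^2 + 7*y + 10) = y/(y + 5)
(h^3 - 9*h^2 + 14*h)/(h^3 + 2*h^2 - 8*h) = (h - 7)/(h + 4)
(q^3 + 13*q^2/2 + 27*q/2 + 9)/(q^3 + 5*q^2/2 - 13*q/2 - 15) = (2*q + 3)/(2*q - 5)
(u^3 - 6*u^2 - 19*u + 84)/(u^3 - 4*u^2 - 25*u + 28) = (u - 3)/(u - 1)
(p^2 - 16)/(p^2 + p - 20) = (p + 4)/(p + 5)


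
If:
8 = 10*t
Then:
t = 4/5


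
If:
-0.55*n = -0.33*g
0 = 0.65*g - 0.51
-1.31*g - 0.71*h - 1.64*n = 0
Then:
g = 0.78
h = -2.54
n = 0.47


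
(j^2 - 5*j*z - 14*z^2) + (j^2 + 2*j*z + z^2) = 2*j^2 - 3*j*z - 13*z^2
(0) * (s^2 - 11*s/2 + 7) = 0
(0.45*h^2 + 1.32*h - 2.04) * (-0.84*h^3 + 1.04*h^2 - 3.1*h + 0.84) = -0.378*h^5 - 0.6408*h^4 + 1.6914*h^3 - 5.8356*h^2 + 7.4328*h - 1.7136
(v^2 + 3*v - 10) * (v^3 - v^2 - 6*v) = v^5 + 2*v^4 - 19*v^3 - 8*v^2 + 60*v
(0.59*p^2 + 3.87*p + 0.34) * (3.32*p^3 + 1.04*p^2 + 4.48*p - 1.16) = 1.9588*p^5 + 13.462*p^4 + 7.7968*p^3 + 17.0068*p^2 - 2.966*p - 0.3944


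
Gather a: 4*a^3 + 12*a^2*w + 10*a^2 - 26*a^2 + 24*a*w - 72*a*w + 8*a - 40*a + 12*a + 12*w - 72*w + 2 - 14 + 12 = 4*a^3 + a^2*(12*w - 16) + a*(-48*w - 20) - 60*w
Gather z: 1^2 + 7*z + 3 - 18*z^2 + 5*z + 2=-18*z^2 + 12*z + 6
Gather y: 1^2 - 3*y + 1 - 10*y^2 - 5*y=-10*y^2 - 8*y + 2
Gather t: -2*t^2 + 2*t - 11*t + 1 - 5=-2*t^2 - 9*t - 4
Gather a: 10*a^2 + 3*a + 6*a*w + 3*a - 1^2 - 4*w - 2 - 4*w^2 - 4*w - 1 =10*a^2 + a*(6*w + 6) - 4*w^2 - 8*w - 4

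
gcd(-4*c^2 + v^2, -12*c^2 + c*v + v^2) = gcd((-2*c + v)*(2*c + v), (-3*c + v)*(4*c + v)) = 1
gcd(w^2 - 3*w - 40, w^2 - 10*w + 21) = 1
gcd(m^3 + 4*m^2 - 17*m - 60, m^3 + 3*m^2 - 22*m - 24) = m - 4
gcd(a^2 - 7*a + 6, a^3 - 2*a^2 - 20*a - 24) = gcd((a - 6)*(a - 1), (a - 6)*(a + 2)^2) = a - 6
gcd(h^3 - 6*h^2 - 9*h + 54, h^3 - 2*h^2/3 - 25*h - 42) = h^2 - 3*h - 18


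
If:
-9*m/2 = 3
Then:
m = -2/3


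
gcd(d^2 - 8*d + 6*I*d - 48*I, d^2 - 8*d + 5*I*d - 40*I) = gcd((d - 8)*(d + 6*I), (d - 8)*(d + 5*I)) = d - 8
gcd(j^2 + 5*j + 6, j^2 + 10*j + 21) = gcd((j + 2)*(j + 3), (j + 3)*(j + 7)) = j + 3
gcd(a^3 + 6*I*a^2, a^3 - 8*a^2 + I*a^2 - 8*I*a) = a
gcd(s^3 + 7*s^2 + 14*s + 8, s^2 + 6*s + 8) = s^2 + 6*s + 8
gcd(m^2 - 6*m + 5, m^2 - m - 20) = m - 5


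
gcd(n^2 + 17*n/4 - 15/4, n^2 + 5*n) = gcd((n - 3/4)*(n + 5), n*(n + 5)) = n + 5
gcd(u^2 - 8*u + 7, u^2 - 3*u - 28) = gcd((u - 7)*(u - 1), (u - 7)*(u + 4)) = u - 7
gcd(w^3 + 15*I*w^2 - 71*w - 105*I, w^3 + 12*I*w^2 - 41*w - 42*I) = w^2 + 10*I*w - 21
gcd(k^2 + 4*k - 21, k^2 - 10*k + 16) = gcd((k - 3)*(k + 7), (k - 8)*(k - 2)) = 1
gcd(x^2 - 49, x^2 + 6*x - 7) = x + 7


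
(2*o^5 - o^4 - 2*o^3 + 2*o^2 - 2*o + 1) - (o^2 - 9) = 2*o^5 - o^4 - 2*o^3 + o^2 - 2*o + 10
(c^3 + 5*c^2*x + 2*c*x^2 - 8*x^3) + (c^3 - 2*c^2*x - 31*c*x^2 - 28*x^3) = 2*c^3 + 3*c^2*x - 29*c*x^2 - 36*x^3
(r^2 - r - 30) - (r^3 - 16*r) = -r^3 + r^2 + 15*r - 30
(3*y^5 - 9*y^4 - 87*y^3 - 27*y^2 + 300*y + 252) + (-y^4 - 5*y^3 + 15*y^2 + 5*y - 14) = 3*y^5 - 10*y^4 - 92*y^3 - 12*y^2 + 305*y + 238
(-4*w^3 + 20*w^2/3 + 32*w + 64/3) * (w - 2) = -4*w^4 + 44*w^3/3 + 56*w^2/3 - 128*w/3 - 128/3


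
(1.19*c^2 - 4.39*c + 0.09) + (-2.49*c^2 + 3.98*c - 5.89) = -1.3*c^2 - 0.41*c - 5.8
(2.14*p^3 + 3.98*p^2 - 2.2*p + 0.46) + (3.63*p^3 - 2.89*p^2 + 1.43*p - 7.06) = 5.77*p^3 + 1.09*p^2 - 0.77*p - 6.6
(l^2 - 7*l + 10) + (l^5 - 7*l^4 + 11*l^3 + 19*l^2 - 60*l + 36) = l^5 - 7*l^4 + 11*l^3 + 20*l^2 - 67*l + 46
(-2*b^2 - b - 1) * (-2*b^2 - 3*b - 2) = 4*b^4 + 8*b^3 + 9*b^2 + 5*b + 2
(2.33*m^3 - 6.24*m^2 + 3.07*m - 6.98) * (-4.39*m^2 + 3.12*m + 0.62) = -10.2287*m^5 + 34.6632*m^4 - 31.5015*m^3 + 36.3518*m^2 - 19.8742*m - 4.3276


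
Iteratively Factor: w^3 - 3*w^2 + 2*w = (w - 1)*(w^2 - 2*w) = w*(w - 1)*(w - 2)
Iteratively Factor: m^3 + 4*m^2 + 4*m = (m)*(m^2 + 4*m + 4) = m*(m + 2)*(m + 2)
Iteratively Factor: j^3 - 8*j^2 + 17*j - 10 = (j - 2)*(j^2 - 6*j + 5) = (j - 2)*(j - 1)*(j - 5)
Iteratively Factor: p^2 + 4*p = (p + 4)*(p)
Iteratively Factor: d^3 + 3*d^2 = (d + 3)*(d^2) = d*(d + 3)*(d)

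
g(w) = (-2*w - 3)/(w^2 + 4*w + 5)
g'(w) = (-2*w - 4)*(-2*w - 3)/(w^2 + 4*w + 5)^2 - 2/(w^2 + 4*w + 5)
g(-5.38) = 0.62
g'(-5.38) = 0.18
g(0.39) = -0.56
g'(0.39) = 0.10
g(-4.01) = 1.00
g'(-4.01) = 0.40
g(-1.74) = 0.45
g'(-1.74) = -2.09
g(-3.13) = 1.43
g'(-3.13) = 0.54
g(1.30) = -0.47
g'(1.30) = 0.09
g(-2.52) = 1.61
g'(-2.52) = -0.26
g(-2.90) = 1.55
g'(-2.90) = 0.43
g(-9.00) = 0.30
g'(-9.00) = 0.04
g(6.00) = -0.23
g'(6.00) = 0.03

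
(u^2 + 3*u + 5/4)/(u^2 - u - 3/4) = (2*u + 5)/(2*u - 3)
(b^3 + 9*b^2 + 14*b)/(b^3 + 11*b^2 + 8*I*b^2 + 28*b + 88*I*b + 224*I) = b*(b + 2)/(b^2 + 4*b*(1 + 2*I) + 32*I)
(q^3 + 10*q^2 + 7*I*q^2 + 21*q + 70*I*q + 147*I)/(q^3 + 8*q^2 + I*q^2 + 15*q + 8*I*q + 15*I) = (q^2 + 7*q*(1 + I) + 49*I)/(q^2 + q*(5 + I) + 5*I)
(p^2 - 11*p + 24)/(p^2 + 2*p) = (p^2 - 11*p + 24)/(p*(p + 2))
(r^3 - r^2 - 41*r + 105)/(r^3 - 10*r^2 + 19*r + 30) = (r^2 + 4*r - 21)/(r^2 - 5*r - 6)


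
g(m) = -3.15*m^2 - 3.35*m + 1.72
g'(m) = -6.3*m - 3.35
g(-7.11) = -133.70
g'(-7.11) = 41.44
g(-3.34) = -22.23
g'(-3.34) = 17.69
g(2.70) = -30.29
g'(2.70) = -20.36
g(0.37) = 0.05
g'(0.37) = -5.68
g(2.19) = -20.72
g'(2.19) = -17.15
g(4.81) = -87.27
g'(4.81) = -33.65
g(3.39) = -45.84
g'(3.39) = -24.71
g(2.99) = -36.46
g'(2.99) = -22.19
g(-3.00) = -16.58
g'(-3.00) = 15.55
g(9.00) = -283.58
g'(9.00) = -60.05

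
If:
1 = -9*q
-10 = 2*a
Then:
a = -5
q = -1/9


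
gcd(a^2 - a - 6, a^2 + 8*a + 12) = a + 2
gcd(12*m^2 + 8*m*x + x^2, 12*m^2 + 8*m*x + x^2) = 12*m^2 + 8*m*x + x^2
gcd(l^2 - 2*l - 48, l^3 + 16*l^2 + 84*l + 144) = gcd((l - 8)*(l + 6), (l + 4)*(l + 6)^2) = l + 6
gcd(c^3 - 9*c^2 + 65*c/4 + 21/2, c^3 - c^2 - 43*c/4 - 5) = c + 1/2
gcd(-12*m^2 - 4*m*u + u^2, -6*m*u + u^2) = -6*m + u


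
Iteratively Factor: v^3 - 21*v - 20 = (v + 1)*(v^2 - v - 20) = (v - 5)*(v + 1)*(v + 4)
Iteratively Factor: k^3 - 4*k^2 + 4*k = (k)*(k^2 - 4*k + 4) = k*(k - 2)*(k - 2)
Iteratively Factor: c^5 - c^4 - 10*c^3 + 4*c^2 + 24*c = (c + 2)*(c^4 - 3*c^3 - 4*c^2 + 12*c) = (c - 3)*(c + 2)*(c^3 - 4*c) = c*(c - 3)*(c + 2)*(c^2 - 4) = c*(c - 3)*(c - 2)*(c + 2)*(c + 2)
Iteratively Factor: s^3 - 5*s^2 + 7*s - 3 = (s - 3)*(s^2 - 2*s + 1) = (s - 3)*(s - 1)*(s - 1)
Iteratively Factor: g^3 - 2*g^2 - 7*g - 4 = (g - 4)*(g^2 + 2*g + 1) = (g - 4)*(g + 1)*(g + 1)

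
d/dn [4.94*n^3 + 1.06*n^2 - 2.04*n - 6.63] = 14.82*n^2 + 2.12*n - 2.04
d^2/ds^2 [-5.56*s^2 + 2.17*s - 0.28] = -11.1200000000000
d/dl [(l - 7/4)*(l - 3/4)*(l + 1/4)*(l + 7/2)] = 4*l^3 + 15*l^2/4 - 115*l/8 + 175/64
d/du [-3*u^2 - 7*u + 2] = -6*u - 7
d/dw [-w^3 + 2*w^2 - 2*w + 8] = -3*w^2 + 4*w - 2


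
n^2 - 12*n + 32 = (n - 8)*(n - 4)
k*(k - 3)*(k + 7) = k^3 + 4*k^2 - 21*k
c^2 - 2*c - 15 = (c - 5)*(c + 3)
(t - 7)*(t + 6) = t^2 - t - 42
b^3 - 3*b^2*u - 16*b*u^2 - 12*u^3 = (b - 6*u)*(b + u)*(b + 2*u)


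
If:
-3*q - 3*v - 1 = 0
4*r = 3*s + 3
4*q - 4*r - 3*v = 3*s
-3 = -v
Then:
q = -10/3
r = -29/12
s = -38/9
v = 3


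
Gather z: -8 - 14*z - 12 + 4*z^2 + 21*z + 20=4*z^2 + 7*z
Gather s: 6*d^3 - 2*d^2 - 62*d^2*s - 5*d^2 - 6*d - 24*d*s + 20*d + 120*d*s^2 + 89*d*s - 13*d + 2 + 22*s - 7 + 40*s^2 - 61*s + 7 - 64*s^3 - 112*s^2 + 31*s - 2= 6*d^3 - 7*d^2 + d - 64*s^3 + s^2*(120*d - 72) + s*(-62*d^2 + 65*d - 8)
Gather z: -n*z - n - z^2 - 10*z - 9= -n - z^2 + z*(-n - 10) - 9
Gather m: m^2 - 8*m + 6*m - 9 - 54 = m^2 - 2*m - 63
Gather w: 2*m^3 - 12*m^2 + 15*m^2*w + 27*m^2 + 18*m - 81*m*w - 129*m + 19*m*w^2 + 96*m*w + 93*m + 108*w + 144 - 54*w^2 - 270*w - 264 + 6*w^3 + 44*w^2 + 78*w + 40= 2*m^3 + 15*m^2 - 18*m + 6*w^3 + w^2*(19*m - 10) + w*(15*m^2 + 15*m - 84) - 80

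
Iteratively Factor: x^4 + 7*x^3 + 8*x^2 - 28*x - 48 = (x - 2)*(x^3 + 9*x^2 + 26*x + 24) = (x - 2)*(x + 4)*(x^2 + 5*x + 6) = (x - 2)*(x + 2)*(x + 4)*(x + 3)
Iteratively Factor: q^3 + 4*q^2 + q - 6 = (q + 3)*(q^2 + q - 2) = (q - 1)*(q + 3)*(q + 2)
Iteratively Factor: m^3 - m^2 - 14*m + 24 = (m + 4)*(m^2 - 5*m + 6) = (m - 3)*(m + 4)*(m - 2)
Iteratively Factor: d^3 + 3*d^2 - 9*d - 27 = (d + 3)*(d^2 - 9) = (d - 3)*(d + 3)*(d + 3)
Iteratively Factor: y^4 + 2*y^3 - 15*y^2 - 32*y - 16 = (y + 4)*(y^3 - 2*y^2 - 7*y - 4) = (y + 1)*(y + 4)*(y^2 - 3*y - 4) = (y - 4)*(y + 1)*(y + 4)*(y + 1)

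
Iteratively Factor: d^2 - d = (d)*(d - 1)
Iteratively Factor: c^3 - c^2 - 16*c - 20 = (c + 2)*(c^2 - 3*c - 10) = (c - 5)*(c + 2)*(c + 2)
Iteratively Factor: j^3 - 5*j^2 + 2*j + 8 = (j - 2)*(j^2 - 3*j - 4) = (j - 4)*(j - 2)*(j + 1)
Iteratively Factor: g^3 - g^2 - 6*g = (g)*(g^2 - g - 6) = g*(g + 2)*(g - 3)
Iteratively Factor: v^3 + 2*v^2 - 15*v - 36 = (v + 3)*(v^2 - v - 12) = (v - 4)*(v + 3)*(v + 3)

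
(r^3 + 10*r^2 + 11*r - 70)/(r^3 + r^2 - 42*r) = (r^2 + 3*r - 10)/(r*(r - 6))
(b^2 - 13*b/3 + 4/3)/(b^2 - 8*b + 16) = (b - 1/3)/(b - 4)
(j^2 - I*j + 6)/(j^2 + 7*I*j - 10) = (j - 3*I)/(j + 5*I)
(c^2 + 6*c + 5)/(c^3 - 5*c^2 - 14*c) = (c^2 + 6*c + 5)/(c*(c^2 - 5*c - 14))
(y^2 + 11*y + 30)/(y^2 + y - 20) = (y + 6)/(y - 4)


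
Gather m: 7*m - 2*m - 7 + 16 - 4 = 5*m + 5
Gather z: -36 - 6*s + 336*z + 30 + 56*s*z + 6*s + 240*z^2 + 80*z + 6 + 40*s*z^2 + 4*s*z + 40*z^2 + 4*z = z^2*(40*s + 280) + z*(60*s + 420)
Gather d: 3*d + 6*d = 9*d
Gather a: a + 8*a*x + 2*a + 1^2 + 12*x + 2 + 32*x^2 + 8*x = a*(8*x + 3) + 32*x^2 + 20*x + 3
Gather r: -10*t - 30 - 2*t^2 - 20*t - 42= -2*t^2 - 30*t - 72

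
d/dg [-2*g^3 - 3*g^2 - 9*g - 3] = -6*g^2 - 6*g - 9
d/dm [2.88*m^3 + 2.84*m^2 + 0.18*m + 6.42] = 8.64*m^2 + 5.68*m + 0.18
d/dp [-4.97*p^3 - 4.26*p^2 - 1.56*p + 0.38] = -14.91*p^2 - 8.52*p - 1.56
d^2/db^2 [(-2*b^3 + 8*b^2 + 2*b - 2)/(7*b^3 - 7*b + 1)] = 8*(98*b^6 + 168*b^4 - 98*b^3 + 63*b^2 + 9*b - 19)/(343*b^9 - 1029*b^7 + 147*b^6 + 1029*b^5 - 294*b^4 - 322*b^3 + 147*b^2 - 21*b + 1)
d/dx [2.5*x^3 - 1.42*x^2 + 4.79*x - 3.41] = 7.5*x^2 - 2.84*x + 4.79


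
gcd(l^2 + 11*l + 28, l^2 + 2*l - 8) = l + 4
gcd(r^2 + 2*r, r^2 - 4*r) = r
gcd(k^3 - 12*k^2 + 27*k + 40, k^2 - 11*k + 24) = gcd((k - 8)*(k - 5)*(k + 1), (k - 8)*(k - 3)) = k - 8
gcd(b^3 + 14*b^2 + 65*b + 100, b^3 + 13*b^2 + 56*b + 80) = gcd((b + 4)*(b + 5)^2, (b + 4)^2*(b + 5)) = b^2 + 9*b + 20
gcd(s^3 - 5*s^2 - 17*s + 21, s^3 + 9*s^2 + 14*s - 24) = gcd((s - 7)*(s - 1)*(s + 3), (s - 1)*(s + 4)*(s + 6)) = s - 1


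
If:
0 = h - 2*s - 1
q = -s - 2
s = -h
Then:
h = 1/3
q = -5/3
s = -1/3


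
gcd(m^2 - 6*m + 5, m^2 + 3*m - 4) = m - 1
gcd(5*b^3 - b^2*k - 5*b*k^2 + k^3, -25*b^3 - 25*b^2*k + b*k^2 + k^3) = 5*b^2 + 4*b*k - k^2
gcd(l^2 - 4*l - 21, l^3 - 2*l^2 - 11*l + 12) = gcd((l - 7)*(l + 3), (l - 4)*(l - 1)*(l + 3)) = l + 3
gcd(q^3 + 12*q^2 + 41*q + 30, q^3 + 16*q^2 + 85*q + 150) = q^2 + 11*q + 30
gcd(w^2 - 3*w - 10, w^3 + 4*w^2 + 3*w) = 1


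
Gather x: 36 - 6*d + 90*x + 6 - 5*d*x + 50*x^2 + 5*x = -6*d + 50*x^2 + x*(95 - 5*d) + 42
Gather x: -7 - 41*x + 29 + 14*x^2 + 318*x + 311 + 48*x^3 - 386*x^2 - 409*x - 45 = 48*x^3 - 372*x^2 - 132*x + 288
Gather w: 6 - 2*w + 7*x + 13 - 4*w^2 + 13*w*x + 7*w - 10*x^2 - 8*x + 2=-4*w^2 + w*(13*x + 5) - 10*x^2 - x + 21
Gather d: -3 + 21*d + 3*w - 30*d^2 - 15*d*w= -30*d^2 + d*(21 - 15*w) + 3*w - 3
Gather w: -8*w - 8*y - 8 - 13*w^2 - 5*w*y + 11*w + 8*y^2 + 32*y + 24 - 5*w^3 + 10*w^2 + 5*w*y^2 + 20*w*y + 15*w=-5*w^3 - 3*w^2 + w*(5*y^2 + 15*y + 18) + 8*y^2 + 24*y + 16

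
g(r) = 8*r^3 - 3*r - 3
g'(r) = 24*r^2 - 3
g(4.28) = 611.38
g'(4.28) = 436.64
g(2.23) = 79.03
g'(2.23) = 116.35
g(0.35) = -3.71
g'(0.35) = -0.06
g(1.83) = 40.54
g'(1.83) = 77.37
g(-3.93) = -476.80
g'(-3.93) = 367.68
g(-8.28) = -4519.47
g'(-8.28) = 1642.40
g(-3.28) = -275.46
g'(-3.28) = 255.20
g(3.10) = 226.03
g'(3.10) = 227.64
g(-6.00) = -1713.00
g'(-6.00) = 861.00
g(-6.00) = -1713.00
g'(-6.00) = 861.00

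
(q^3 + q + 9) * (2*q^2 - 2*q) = 2*q^5 - 2*q^4 + 2*q^3 + 16*q^2 - 18*q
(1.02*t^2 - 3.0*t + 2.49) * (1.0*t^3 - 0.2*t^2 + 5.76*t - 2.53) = 1.02*t^5 - 3.204*t^4 + 8.9652*t^3 - 20.3586*t^2 + 21.9324*t - 6.2997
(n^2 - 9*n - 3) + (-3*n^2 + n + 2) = -2*n^2 - 8*n - 1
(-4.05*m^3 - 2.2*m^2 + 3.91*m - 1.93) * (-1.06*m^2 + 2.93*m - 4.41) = 4.293*m^5 - 9.5345*m^4 + 7.2699*m^3 + 23.2041*m^2 - 22.898*m + 8.5113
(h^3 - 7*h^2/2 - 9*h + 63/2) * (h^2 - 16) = h^5 - 7*h^4/2 - 25*h^3 + 175*h^2/2 + 144*h - 504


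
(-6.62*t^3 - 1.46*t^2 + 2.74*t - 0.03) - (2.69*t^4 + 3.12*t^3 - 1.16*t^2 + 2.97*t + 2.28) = -2.69*t^4 - 9.74*t^3 - 0.3*t^2 - 0.23*t - 2.31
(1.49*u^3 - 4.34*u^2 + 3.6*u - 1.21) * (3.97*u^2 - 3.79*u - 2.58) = 5.9153*u^5 - 22.8769*u^4 + 26.8964*u^3 - 7.2505*u^2 - 4.7021*u + 3.1218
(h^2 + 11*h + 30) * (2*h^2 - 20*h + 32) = 2*h^4 + 2*h^3 - 128*h^2 - 248*h + 960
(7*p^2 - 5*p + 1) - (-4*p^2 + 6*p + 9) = 11*p^2 - 11*p - 8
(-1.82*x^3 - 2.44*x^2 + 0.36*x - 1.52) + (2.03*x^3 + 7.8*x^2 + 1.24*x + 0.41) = 0.21*x^3 + 5.36*x^2 + 1.6*x - 1.11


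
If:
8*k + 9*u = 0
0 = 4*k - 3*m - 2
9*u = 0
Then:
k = 0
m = -2/3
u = 0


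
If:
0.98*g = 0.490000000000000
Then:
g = 0.50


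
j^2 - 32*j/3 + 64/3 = (j - 8)*(j - 8/3)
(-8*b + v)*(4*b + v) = -32*b^2 - 4*b*v + v^2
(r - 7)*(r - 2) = r^2 - 9*r + 14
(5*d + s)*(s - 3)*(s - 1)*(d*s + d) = 5*d^2*s^3 - 15*d^2*s^2 - 5*d^2*s + 15*d^2 + d*s^4 - 3*d*s^3 - d*s^2 + 3*d*s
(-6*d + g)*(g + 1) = -6*d*g - 6*d + g^2 + g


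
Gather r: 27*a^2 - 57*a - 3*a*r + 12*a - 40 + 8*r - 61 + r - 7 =27*a^2 - 45*a + r*(9 - 3*a) - 108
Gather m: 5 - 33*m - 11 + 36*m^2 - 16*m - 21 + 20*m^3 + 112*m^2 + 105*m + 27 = 20*m^3 + 148*m^2 + 56*m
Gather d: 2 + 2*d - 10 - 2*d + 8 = 0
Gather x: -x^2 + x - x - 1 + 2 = 1 - x^2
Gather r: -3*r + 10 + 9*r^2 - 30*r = 9*r^2 - 33*r + 10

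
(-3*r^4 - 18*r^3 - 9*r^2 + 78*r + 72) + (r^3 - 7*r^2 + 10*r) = -3*r^4 - 17*r^3 - 16*r^2 + 88*r + 72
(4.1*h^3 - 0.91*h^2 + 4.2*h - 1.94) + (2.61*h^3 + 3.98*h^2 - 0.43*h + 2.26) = 6.71*h^3 + 3.07*h^2 + 3.77*h + 0.32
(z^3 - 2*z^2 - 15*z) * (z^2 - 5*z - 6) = z^5 - 7*z^4 - 11*z^3 + 87*z^2 + 90*z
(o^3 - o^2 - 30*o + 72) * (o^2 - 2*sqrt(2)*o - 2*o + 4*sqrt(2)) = o^5 - 3*o^4 - 2*sqrt(2)*o^4 - 28*o^3 + 6*sqrt(2)*o^3 + 56*sqrt(2)*o^2 + 132*o^2 - 264*sqrt(2)*o - 144*o + 288*sqrt(2)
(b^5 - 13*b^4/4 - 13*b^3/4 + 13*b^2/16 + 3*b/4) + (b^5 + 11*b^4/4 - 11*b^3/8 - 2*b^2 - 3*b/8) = 2*b^5 - b^4/2 - 37*b^3/8 - 19*b^2/16 + 3*b/8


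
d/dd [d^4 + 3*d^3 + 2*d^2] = d*(4*d^2 + 9*d + 4)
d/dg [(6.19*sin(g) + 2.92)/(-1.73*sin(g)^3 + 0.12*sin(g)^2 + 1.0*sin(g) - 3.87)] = (21.4174*sin(g)^3 + 14.412*sin(g)^2 - 0.7008*sin(g) - 26.8753)*cos(g)/(2.9929*sin(g)^6 - 0.4152*sin(g)^5 - 3.4456*sin(g)^4 + 13.6302*sin(g)^3 + 0.0712*sin(g)^2 - 7.74*sin(g) + 14.9769)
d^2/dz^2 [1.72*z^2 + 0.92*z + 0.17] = 3.44000000000000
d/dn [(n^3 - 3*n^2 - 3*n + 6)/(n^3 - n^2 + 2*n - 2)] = (2*n^4 + 10*n^3 - 33*n^2 + 24*n - 6)/(n^6 - 2*n^5 + 5*n^4 - 8*n^3 + 8*n^2 - 8*n + 4)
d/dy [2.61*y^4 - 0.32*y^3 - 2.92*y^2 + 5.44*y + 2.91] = 10.44*y^3 - 0.96*y^2 - 5.84*y + 5.44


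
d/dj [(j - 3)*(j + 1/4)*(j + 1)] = 3*j^2 - 7*j/2 - 7/2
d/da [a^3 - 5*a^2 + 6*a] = 3*a^2 - 10*a + 6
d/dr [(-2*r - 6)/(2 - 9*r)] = -58/(9*r - 2)^2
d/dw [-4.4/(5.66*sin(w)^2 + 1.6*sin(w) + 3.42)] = (49.808*sin(w) + 7.04)*cos(w)/(5.66*sin(w)^2 + 1.6*sin(w) + 3.42)^2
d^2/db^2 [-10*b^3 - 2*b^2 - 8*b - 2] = -60*b - 4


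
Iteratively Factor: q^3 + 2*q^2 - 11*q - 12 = (q - 3)*(q^2 + 5*q + 4) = (q - 3)*(q + 1)*(q + 4)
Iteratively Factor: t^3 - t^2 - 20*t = (t + 4)*(t^2 - 5*t) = t*(t + 4)*(t - 5)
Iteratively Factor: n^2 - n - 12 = (n + 3)*(n - 4)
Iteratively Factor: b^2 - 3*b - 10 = (b - 5)*(b + 2)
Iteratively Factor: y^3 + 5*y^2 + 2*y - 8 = (y + 4)*(y^2 + y - 2) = (y + 2)*(y + 4)*(y - 1)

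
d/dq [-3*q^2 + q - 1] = 1 - 6*q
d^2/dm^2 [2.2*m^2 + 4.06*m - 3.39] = 4.40000000000000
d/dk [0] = 0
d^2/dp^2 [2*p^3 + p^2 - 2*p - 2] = 12*p + 2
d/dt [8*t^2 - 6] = 16*t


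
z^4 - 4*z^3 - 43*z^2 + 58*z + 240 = (z - 8)*(z - 3)*(z + 2)*(z + 5)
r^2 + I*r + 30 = (r - 5*I)*(r + 6*I)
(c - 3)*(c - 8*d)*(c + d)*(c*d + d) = c^4*d - 7*c^3*d^2 - 2*c^3*d - 8*c^2*d^3 + 14*c^2*d^2 - 3*c^2*d + 16*c*d^3 + 21*c*d^2 + 24*d^3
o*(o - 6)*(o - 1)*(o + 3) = o^4 - 4*o^3 - 15*o^2 + 18*o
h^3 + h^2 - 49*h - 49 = (h - 7)*(h + 1)*(h + 7)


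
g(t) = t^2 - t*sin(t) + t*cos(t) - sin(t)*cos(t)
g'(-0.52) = 0.01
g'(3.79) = 12.43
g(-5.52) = 29.80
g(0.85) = 0.15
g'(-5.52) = -3.25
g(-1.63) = 1.07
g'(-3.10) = -11.38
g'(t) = -t*sin(t) - t*cos(t) + 2*t + sin(t)^2 - sin(t) - cos(t)^2 + cos(t)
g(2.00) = 1.73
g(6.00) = 43.71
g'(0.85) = 0.54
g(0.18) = 0.00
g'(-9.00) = -31.07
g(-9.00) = 85.12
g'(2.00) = 2.34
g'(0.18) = 0.02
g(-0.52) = -0.01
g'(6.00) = 8.31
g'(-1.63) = -3.05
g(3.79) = 13.15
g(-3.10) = 12.54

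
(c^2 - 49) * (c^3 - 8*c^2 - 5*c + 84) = c^5 - 8*c^4 - 54*c^3 + 476*c^2 + 245*c - 4116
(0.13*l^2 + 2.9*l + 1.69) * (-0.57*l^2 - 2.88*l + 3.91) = -0.0741*l^4 - 2.0274*l^3 - 8.807*l^2 + 6.4718*l + 6.6079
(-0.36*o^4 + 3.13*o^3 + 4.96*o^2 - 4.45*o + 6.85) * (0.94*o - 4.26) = -0.3384*o^5 + 4.4758*o^4 - 8.6714*o^3 - 25.3126*o^2 + 25.396*o - 29.181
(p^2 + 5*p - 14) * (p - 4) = p^3 + p^2 - 34*p + 56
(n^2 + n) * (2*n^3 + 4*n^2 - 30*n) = 2*n^5 + 6*n^4 - 26*n^3 - 30*n^2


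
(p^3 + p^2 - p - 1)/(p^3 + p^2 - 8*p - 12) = (p^3 + p^2 - p - 1)/(p^3 + p^2 - 8*p - 12)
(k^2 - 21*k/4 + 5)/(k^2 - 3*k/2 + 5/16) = 4*(k - 4)/(4*k - 1)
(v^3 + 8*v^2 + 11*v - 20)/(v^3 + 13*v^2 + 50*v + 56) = (v^2 + 4*v - 5)/(v^2 + 9*v + 14)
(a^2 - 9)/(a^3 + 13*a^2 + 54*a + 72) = (a - 3)/(a^2 + 10*a + 24)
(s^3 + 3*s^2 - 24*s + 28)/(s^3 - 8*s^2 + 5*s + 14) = (s^2 + 5*s - 14)/(s^2 - 6*s - 7)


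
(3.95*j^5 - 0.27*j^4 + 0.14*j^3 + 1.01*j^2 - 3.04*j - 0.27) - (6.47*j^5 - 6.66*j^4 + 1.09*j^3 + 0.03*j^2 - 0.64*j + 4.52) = -2.52*j^5 + 6.39*j^4 - 0.95*j^3 + 0.98*j^2 - 2.4*j - 4.79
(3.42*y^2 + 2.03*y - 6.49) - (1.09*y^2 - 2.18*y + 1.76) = 2.33*y^2 + 4.21*y - 8.25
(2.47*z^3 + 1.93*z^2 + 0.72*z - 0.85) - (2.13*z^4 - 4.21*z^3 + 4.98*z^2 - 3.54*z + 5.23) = -2.13*z^4 + 6.68*z^3 - 3.05*z^2 + 4.26*z - 6.08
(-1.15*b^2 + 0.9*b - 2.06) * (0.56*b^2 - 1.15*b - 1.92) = -0.644*b^4 + 1.8265*b^3 + 0.0193999999999996*b^2 + 0.641*b + 3.9552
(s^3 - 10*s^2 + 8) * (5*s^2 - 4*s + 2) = 5*s^5 - 54*s^4 + 42*s^3 + 20*s^2 - 32*s + 16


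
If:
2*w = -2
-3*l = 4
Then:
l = -4/3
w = -1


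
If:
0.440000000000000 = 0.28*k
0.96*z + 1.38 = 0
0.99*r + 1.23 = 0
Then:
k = 1.57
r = -1.24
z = -1.44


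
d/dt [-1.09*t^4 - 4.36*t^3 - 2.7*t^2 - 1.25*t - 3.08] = -4.36*t^3 - 13.08*t^2 - 5.4*t - 1.25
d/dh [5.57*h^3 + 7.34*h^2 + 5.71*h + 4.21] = 16.71*h^2 + 14.68*h + 5.71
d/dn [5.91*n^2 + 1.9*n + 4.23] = 11.82*n + 1.9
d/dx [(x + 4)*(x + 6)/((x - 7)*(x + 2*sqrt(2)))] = (-(x - 7)*(x + 4)*(x + 6) + 2*(x - 7)*(x + 5)*(x + 2*sqrt(2)) - (x + 4)*(x + 6)*(x + 2*sqrt(2)))/((x - 7)^2*(x + 2*sqrt(2))^2)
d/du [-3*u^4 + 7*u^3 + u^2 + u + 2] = -12*u^3 + 21*u^2 + 2*u + 1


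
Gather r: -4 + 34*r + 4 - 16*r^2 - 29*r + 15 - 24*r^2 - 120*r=-40*r^2 - 115*r + 15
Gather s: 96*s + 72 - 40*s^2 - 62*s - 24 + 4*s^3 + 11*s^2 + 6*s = 4*s^3 - 29*s^2 + 40*s + 48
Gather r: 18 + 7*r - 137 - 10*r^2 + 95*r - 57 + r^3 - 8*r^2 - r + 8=r^3 - 18*r^2 + 101*r - 168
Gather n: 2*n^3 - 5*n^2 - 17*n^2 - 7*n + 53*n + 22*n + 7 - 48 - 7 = 2*n^3 - 22*n^2 + 68*n - 48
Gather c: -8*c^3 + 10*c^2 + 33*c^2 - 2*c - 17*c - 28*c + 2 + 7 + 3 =-8*c^3 + 43*c^2 - 47*c + 12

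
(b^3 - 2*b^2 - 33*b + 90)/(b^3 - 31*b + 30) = (b - 3)/(b - 1)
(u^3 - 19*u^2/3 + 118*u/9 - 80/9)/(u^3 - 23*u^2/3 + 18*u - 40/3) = (u - 8/3)/(u - 4)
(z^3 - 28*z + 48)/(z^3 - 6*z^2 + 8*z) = (z + 6)/z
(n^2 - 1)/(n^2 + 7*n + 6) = (n - 1)/(n + 6)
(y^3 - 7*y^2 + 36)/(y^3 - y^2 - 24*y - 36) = (y - 3)/(y + 3)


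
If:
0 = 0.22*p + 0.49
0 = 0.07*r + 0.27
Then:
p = -2.23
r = -3.86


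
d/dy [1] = 0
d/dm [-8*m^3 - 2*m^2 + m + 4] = -24*m^2 - 4*m + 1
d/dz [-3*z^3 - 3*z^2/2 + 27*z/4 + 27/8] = -9*z^2 - 3*z + 27/4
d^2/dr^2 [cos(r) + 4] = -cos(r)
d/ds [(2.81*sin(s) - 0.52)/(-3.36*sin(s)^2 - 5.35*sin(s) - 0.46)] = (9.4416*sin(s)^2 - 3.4944*sin(s) - 4.0746)*cos(s)/(11.2896*sin(s)^4 + 35.952*sin(s)^3 + 31.7137*sin(s)^2 + 4.922*sin(s) + 0.2116)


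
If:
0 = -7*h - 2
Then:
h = -2/7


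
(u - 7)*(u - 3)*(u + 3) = u^3 - 7*u^2 - 9*u + 63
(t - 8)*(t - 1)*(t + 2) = t^3 - 7*t^2 - 10*t + 16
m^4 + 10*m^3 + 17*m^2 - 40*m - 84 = (m - 2)*(m + 2)*(m + 3)*(m + 7)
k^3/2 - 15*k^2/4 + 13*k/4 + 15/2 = (k/2 + 1/2)*(k - 6)*(k - 5/2)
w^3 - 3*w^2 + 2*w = w*(w - 2)*(w - 1)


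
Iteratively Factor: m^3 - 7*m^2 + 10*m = (m)*(m^2 - 7*m + 10) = m*(m - 5)*(m - 2)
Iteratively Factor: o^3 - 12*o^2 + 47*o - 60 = (o - 5)*(o^2 - 7*o + 12) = (o - 5)*(o - 3)*(o - 4)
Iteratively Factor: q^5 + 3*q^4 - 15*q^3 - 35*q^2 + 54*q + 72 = (q + 1)*(q^4 + 2*q^3 - 17*q^2 - 18*q + 72) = (q + 1)*(q + 4)*(q^3 - 2*q^2 - 9*q + 18) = (q + 1)*(q + 3)*(q + 4)*(q^2 - 5*q + 6) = (q - 3)*(q + 1)*(q + 3)*(q + 4)*(q - 2)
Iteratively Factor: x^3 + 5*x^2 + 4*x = (x + 4)*(x^2 + x) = x*(x + 4)*(x + 1)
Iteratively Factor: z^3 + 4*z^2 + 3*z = (z + 3)*(z^2 + z) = z*(z + 3)*(z + 1)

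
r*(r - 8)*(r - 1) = r^3 - 9*r^2 + 8*r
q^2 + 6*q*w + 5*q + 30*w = (q + 5)*(q + 6*w)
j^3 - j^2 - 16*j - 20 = (j - 5)*(j + 2)^2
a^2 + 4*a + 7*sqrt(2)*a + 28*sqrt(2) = (a + 4)*(a + 7*sqrt(2))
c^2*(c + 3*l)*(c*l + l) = c^4*l + 3*c^3*l^2 + c^3*l + 3*c^2*l^2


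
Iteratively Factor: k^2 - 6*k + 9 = (k - 3)*(k - 3)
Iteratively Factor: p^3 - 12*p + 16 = (p + 4)*(p^2 - 4*p + 4) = (p - 2)*(p + 4)*(p - 2)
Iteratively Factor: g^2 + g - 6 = (g + 3)*(g - 2)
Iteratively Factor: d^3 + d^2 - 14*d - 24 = (d - 4)*(d^2 + 5*d + 6) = (d - 4)*(d + 3)*(d + 2)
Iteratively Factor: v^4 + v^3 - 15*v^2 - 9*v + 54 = (v + 3)*(v^3 - 2*v^2 - 9*v + 18) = (v + 3)^2*(v^2 - 5*v + 6) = (v - 3)*(v + 3)^2*(v - 2)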